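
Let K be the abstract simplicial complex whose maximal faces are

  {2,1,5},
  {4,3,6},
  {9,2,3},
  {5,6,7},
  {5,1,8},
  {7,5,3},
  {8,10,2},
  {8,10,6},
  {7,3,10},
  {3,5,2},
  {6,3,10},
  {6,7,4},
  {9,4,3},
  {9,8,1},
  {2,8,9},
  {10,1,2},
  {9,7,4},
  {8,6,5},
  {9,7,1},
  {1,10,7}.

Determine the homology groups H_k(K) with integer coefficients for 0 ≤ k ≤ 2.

Order the vertices as 1 < 2 < 3 < 4 < 5 < 6 < 7 < 8 < 9 < 10. Listing each simplex with vertices in this order, K has dimension 2 with simplices:

  0-simplices (10): [1], [2], [3], [4], [5], [6], [7], [8], [9], [10]
  1-simplices (30): (30 of them)
  2-simplices (20): (20 of them)

Hence C_0 ≅ Z^10, C_1 ≅ Z^30, C_2 ≅ Z^20.

The boundary map ∂_1: C_1 → C_0 maps an edge to its endpoints' difference, ∂[p,q] = q − p.
As a 10×30 matrix over Z this has rank 9, with invariant factors (1,1,1,1,1,1,1,1,1).

The boundary map ∂_2: C_2 → C_1 acts by ∂[p,q,r] = [q,r] − [p,r] + [p,q]. For instance
  ∂[1,8,9] = [8,9] − [1,9] + [1,8],
  ∂[3,5,7] = [5,7] − [3,7] + [3,5].
This gives a 30×20 integer matrix of rank 20; reducing to Smith normal form yields diagonal entries (1,1,1,1,1,1,1,1,1,1,1,1,1,1,1,1,1,1,1,2).

Reading off H_k = ker ∂_k / im ∂_{k+1}:

  H_0: rank C_0 − rank ∂_1 = 10 − 9 = 1, and the invariant factors of ∂_1 are all 1, so H_0 ≅ Z.
  H_1: rank ker ∂_1 − rank ∂_2 = (30 − 9) − 20 = 1, and ∂_2 has invariant factor 2 > 1, so H_1 ≅ Z × Z/2.
  H_2: rank ker ∂_2 − rank ∂_3 = (20 − 20) − 0 = 0, and there is no ∂_3, so H_2 ≅ 0.

As a check, the Euler characteristic is 10 − 30 + 20 = 0, which agrees with 1 − 1 + 0 = 0.

H_0 = Z,  H_1 = Z × Z/2,  H_2 = 0.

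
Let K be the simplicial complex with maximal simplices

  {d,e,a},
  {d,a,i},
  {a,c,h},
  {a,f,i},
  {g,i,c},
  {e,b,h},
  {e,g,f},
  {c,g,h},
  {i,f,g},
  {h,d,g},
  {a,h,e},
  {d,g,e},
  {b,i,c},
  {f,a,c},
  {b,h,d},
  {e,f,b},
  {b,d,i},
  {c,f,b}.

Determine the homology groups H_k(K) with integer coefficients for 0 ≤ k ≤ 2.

Fix the vertex order a < b < c < d < e < f < g < h < i and write every simplex with vertices in increasing order. Then dim K = 2 and the simplices of K are:

  0-simplices (9): a, b, c, d, e, f, g, h, i
  1-simplices (27): ac, ad, ae, af, ah, ai, bc, bd, be, bf, bh, bi, cf, cg, ch, ci, de, dg, dh, di, ef, eg, eh, fg, fi, gh, gi
  2-simplices (18): acf, ach, ade, adi, aeh, afi, bcf, bci, bdh, bdi, bef, beh, cgh, cgi, deg, dgh, efg, fgi

giving chain groups C_0 ≅ Z^9, C_1 ≅ Z^27, C_2 ≅ Z^18.

The boundary map ∂_1: C_1 → C_0 sends each edge [p,q] (with p < q) to q − p. For instance
  ∂af = f − a.
This gives a 9×27 integer matrix of rank 8; reducing to Smith normal form yields diagonal entries (1,1,1,1,1,1,1,1).

Boundary ∂_2: C_2 → C_1 sends each 2-simplex [p,q,r] to [q,r] − [p,r] + [p,q]. For instance
  ∂aeh = eh − ah + ae,
  ∂dgh = gh − dh + dg.
The resulting 27×18 matrix has rank 18, and its Smith normal form has invariant factors (1,1,1,1,1,1,1,1,1,1,1,1,1,1,1,1,1,2).

Computing H_k = (kernel of ∂_k) / (image of ∂_{k+1}):

  H_0: rank C_0 − rank ∂_1 = 9 − 8 = 1, and the invariant factors of ∂_1 are all 1, so H_0 ≅ Z.
  H_1: rank ker ∂_1 − rank ∂_2 = (27 − 8) − 18 = 1, and ∂_2 has invariant factor 2 > 1, so H_1 ≅ Z × Z/2.
  H_2: rank ker ∂_2 − rank ∂_3 = (18 − 18) − 0 = 0, and there is no ∂_3, so H_2 ≅ 0.

(K is a triangulation of the Klein bottle.)

H_0 = Z,  H_1 = Z × Z/2,  H_2 = 0.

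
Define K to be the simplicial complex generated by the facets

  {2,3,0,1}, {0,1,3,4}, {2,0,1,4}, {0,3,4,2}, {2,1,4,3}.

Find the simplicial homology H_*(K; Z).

H_0 ≅ Z,  H_1 = 0,  H_2 = 0,  H_3 ≅ Z.

Take the total order 0 < 1 < 2 < 3 < 4 on the vertex set. Then K (dimension 3) consists of the simplices:

  0-simplices (5): [0], [1], [2], [3], [4]
  1-simplices (10): [0,1], [0,2], [0,3], [0,4], [1,2], [1,3], [1,4], [2,3], [2,4], [3,4]
  2-simplices (10): [0,1,2], [0,1,3], [0,1,4], [0,2,3], [0,2,4], [0,3,4], [1,2,3], [1,2,4], [1,3,4], [2,3,4]
  3-simplices (5): [0,1,2,3], [0,1,2,4], [0,1,3,4], [0,2,3,4], [1,2,3,4]

so the chain groups are C_0 ≅ Z^5, C_1 ≅ Z^10, C_2 ≅ Z^10, C_3 ≅ Z^5.

∂_1: C_1 → C_0 sends each edge [p,q] (with p < q) to q − p. For instance
  ∂[1,2] = [2] − [1].
The 5×10 boundary matrix has rank 4 and Smith normal form diag(1,1,1,1).

∂_2: C_2 → C_1 acts by ∂[p,q,r] = [q,r] − [p,r] + [p,q]. For instance
  ∂[0,3,4] = [3,4] − [0,4] + [0,3],
  ∂[1,2,3] = [2,3] − [1,3] + [1,2].
The resulting 10×10 matrix has rank 6, and its Smith normal form has invariant factors (1,1,1,1,1,1).

Boundary ∂_3: C_3 → C_2 sends each 3-simplex σ to the alternating sum Σ_i (−1)^i (σ with its i-th vertex removed). For instance
  ∂[0,1,2,3] = [1,2,3] − [0,2,3] + [0,1,3] − [0,1,2],
  ∂[0,1,3,4] = [1,3,4] − [0,3,4] + [0,1,4] − [0,1,3].
As a 10×5 matrix over Z this has rank 4, with invariant factors (1,1,1,1).

Now H_k = ker ∂_k / im ∂_{k+1}, so:

  H_0: rank C_0 − rank ∂_1 = 5 − 4 = 1, and the invariant factors of ∂_1 are all 1, so H_0 = Z.
  H_1: rank ker ∂_1 − rank ∂_2 = (10 − 4) − 6 = 0, and the invariant factors of ∂_2 are all 1, so H_1 = 0.
  H_2: rank ker ∂_2 − rank ∂_3 = (10 − 6) − 4 = 0, and the invariant factors of ∂_3 are all 1, so H_2 = 0.
  H_3: rank ker ∂_3 − rank ∂_4 = (5 − 4) − 0 = 1, and there is no ∂_4, so H_3 = Z.

As a check, the Euler characteristic is 5 − 10 + 10 − 5 = 0, which agrees with 1 − 0 + 0 − 1 = 0.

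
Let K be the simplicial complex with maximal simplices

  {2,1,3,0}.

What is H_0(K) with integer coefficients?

Order the vertices as 0 < 1 < 2 < 3. Listing each simplex with vertices in this order, K has dimension 3 with simplices:

  0-simplices (4): [0], [1], [2], [3]
  1-simplices (6): [0,1], [0,2], [0,3], [1,2], [1,3], [2,3]
  2-simplices (4): [0,1,2], [0,1,3], [0,2,3], [1,2,3]
  3-simplices (1): [0,1,2,3]

so the chain groups are C_0 ≅ Z^4, C_1 ≅ Z^6, C_2 ≅ Z^4, C_3 ≅ Z^1.

∂_1: C_1 → C_0 maps an edge to its endpoints' difference, ∂[p,q] = q − p. For instance
  ∂[0,2] = [2] − [0].
This gives a 4×6 integer matrix of rank 3; reducing to Smith normal form yields diagonal entries (1,1,1).

∂_2: C_2 → C_1 acts by ∂[p,q,r] = [q,r] − [p,r] + [p,q]. For instance
  ∂[0,2,3] = [2,3] − [0,3] + [0,2],
  ∂[0,1,3] = [1,3] − [0,3] + [0,1].
As a 6×4 matrix over Z this has rank 3, with invariant factors (1,1,1).

The boundary map ∂_3: C_3 → C_2 sends each 3-simplex σ to the alternating sum Σ_i (−1)^i (σ with its i-th vertex removed). For instance
  ∂[0,1,2,3] = [1,2,3] − [0,2,3] + [0,1,3] − [0,1,2].
The resulting 4×1 matrix has rank 1, and its Smith normal form has invariant factors (1).

Computing H_k = (kernel of ∂_k) / (image of ∂_{k+1}):

  H_0: rank C_0 − rank ∂_1 = 4 − 3 = 1, and the invariant factors of ∂_1 are all 1, so H_0 = Z.

H_0 = Z.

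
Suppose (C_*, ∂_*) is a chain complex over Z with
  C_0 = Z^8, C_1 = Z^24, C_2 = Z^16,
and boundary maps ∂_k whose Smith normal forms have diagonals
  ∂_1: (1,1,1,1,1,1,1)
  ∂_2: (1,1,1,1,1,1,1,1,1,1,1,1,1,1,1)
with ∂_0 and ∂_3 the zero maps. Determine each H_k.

H_0 = Z,  H_1 = Z^2,  H_2 = Z.

H_0: b_0 = 8 − 0 − 7 = 1; torsion from ∂_1 factors > 1: none. So H_0 = Z.
H_1: b_1 = 24 − 7 − 15 = 2; torsion from ∂_2 factors > 1: none. So H_1 = Z^2.
H_2: b_2 = 16 − 15 − 0 = 1; torsion from ∂_3 factors > 1: none. So H_2 = Z.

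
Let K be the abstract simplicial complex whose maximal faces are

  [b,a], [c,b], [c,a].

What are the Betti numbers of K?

b_0 = 1, b_1 = 1.

We work with the vertex ordering a < b < c. The simplices of K, each written with vertices in increasing order, are:

  0-simplices (3): a, b, c
  1-simplices (3): ab, ac, bc

giving chain groups C_0 ≅ Z^3, C_1 ≅ Z^3.

∂_1: C_1 → C_0 maps an edge to its endpoints' difference, ∂[p,q] = q − p. For instance
  ∂ab = b − a.
The resulting 3×3 matrix has rank 2, and its Smith normal form has invariant factors (1,1).

Reading off H_k = ker ∂_k / im ∂_{k+1}:

  H_0: rank C_0 − rank ∂_1 = 3 − 2 = 1, and the invariant factors of ∂_1 are all 1, so H_0 = Z.
  H_1: rank ker ∂_1 − rank ∂_2 = (3 − 2) − 0 = 1, and there is no ∂_2, so H_1 = Z.

Hence the Betti numbers are b_0 = 1, b_1 = 1.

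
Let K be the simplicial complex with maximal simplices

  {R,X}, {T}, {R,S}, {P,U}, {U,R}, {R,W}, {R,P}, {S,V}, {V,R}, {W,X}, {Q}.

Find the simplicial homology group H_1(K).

Fix the vertex order P < Q < R < S < T < U < V < W < X and write every simplex with vertices in increasing order. Then dim K = 1 and the simplices of K are:

  0-simplices (9): P, Q, R, S, T, U, V, W, X
  1-simplices (9): PR, PU, RS, RU, RV, RW, RX, SV, WX

giving chain groups C_0 ≅ Z^9, C_1 ≅ Z^9.

∂_1: C_1 → C_0 is given by ∂[p,q] = [q] − [p]. For instance
  ∂WX = X − W.
The resulting 9×9 matrix has rank 6, and its Smith normal form has invariant factors (1,1,1,1,1,1).

Now H_k = ker ∂_k / im ∂_{k+1}, so:

  H_1: rank ker ∂_1 − rank ∂_2 = (9 − 6) − 0 = 3, and there is no ∂_2, so H_1 ≅ Z^3.

(K is a triangulation of the disjoint union of a set of 2 points and a wedge of 3 circles.)

H_1 ≅ Z^3.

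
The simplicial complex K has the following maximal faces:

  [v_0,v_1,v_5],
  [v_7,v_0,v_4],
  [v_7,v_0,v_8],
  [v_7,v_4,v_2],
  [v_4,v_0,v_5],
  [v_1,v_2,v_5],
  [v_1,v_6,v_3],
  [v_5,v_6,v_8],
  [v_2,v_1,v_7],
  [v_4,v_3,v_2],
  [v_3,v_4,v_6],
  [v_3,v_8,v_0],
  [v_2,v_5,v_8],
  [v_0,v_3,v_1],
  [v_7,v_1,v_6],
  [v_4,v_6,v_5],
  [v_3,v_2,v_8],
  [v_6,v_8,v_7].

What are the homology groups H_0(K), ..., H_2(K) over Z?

Fix the vertex order v_0 < v_1 < v_2 < v_3 < v_4 < v_5 < v_6 < v_7 < v_8 and write every simplex with vertices in increasing order. Then dim K = 2 and the simplices of K are:

  0-simplices (9): [v_0], [v_1], [v_2], [v_3], [v_4], [v_5], [v_6], [v_7], [v_8]
  1-simplices (27): (27 of them)
  2-simplices (18): (18 of them)

so the chain groups are C_0 ≅ Z^9, C_1 ≅ Z^27, C_2 ≅ Z^18.

The boundary map ∂_1: C_1 → C_0 maps an edge to its endpoints' difference, ∂[p,q] = q − p. For instance
  ∂[v_6,v_7] = [v_7] − [v_6].
This gives a 9×27 integer matrix of rank 8; reducing to Smith normal form yields diagonal entries (1,1,1,1,1,1,1,1).

Boundary ∂_2: C_2 → C_1 acts by ∂[p,q,r] = [q,r] − [p,r] + [p,q]. For instance
  ∂[v_0,v_7,v_8] = [v_7,v_8] − [v_0,v_8] + [v_0,v_7],
  ∂[v_1,v_2,v_7] = [v_2,v_7] − [v_1,v_7] + [v_1,v_2].
This gives a 27×18 integer matrix of rank 17; reducing to Smith normal form yields diagonal entries (1,1,1,1,1,1,1,1,1,1,1,1,1,1,1,1,1).

Reading off H_k = ker ∂_k / im ∂_{k+1}:

  H_0: rank C_0 − rank ∂_1 = 9 − 8 = 1, and the invariant factors of ∂_1 are all 1, so H_0 ≅ Z.
  H_1: rank ker ∂_1 − rank ∂_2 = (27 − 8) − 17 = 2, and the invariant factors of ∂_2 are all 1, so H_1 ≅ Z^2.
  H_2: rank ker ∂_2 − rank ∂_3 = (18 − 17) − 0 = 1, and there is no ∂_3, so H_2 ≅ Z.

As a check, the Euler characteristic is 9 − 27 + 18 = 0, which agrees with 1 − 2 + 1 = 0.
(K is a triangulation of the torus T^2.)

H_0 ≅ Z,  H_1 ≅ Z^2,  H_2 ≅ Z.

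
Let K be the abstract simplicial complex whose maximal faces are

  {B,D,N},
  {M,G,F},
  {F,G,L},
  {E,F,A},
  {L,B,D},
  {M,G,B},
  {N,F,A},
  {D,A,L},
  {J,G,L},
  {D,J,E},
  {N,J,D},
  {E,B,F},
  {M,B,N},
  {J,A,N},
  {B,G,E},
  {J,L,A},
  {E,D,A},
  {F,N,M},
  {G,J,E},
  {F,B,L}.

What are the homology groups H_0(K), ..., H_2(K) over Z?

H_0 = Z,  H_1 = Z ⊕ Z/2,  H_2 = 0.

K has 10 vertices, 30 edges, 20 triangles.
rank ∂_0 = 0, rank ∂_1 = 9 ⇒ b_0 = 10 − 0 − 9 = 1; all invariant factors of ∂_1 are 1 so no torsion. So H_0 = Z.
rank ∂_1 = 9, rank ∂_2 = 20 ⇒ b_1 = 30 − 9 − 20 = 1; ∂_2 has invariant factor(s) [2] giving torsion. So H_1 = Z ⊕ Z/2.
rank ∂_2 = 20, rank ∂_3 = 0 ⇒ b_2 = 20 − 20 − 0 = 0. So H_2 = 0.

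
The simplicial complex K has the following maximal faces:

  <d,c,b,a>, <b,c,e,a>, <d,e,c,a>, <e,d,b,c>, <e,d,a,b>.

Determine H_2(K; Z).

H_2 = 0.

Order the vertices as a < b < c < d < e. Listing each simplex with vertices in this order, K has dimension 3 with simplices:

  0-simplices (5): a, b, c, d, e
  1-simplices (10): ab, ac, ad, ae, bc, bd, be, cd, ce, de
  2-simplices (10): abc, abd, abe, acd, ace, ade, bcd, bce, bde, cde
  3-simplices (5): abcd, abce, abde, acde, bcde

so the chain groups are C_0 ≅ Z^5, C_1 ≅ Z^10, C_2 ≅ Z^10, C_3 ≅ Z^5.

Boundary ∂_1: C_1 → C_0 is given by ∂[p,q] = [q] − [p].
As a 5×10 matrix over Z this has rank 4, with invariant factors (1,1,1,1).

∂_2: C_2 → C_1 maps a triangle to the signed sum of its edges. For instance
  ∂abc = bc − ac + ab,
  ∂bde = de − be + bd.
The 10×10 boundary matrix has rank 6 and Smith normal form diag(1,1,1,1,1,1).

Boundary ∂_3: C_3 → C_2 sends each 3-simplex σ to the alternating sum Σ_i (−1)^i (σ with its i-th vertex removed). For instance
  ∂bcde = cde − bde + bce − bcd,
  ∂abde = bde − ade + abe − abd.
This gives a 10×5 integer matrix of rank 4; reducing to Smith normal form yields diagonal entries (1,1,1,1).

Reading off H_k = ker ∂_k / im ∂_{k+1}:

  H_2: rank ker ∂_2 − rank ∂_3 = (10 − 6) − 4 = 0, and the invariant factors of ∂_3 are all 1, so H_2 = 0.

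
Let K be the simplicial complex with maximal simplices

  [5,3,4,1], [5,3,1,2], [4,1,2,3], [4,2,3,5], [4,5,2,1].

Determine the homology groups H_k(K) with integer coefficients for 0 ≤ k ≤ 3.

H_0 ≅ Z,  H_1 = 0,  H_2 = 0,  H_3 ≅ Z.

Fix the vertex order 1 < 2 < 3 < 4 < 5 and write every simplex with vertices in increasing order. Then dim K = 3 and the simplices of K are:

  0-simplices (5): [1], [2], [3], [4], [5]
  1-simplices (10): [1,2], [1,3], [1,4], [1,5], [2,3], [2,4], [2,5], [3,4], [3,5], [4,5]
  2-simplices (10): [1,2,3], [1,2,4], [1,2,5], [1,3,4], [1,3,5], [1,4,5], [2,3,4], [2,3,5], [2,4,5], [3,4,5]
  3-simplices (5): [1,2,3,4], [1,2,3,5], [1,2,4,5], [1,3,4,5], [2,3,4,5]

so the chain groups are C_0 ≅ Z^5, C_1 ≅ Z^10, C_2 ≅ Z^10, C_3 ≅ Z^5.

Boundary ∂_1: C_1 → C_0 is given by ∂[p,q] = [q] − [p]. For instance
  ∂[2,4] = [4] − [2].
As a 5×10 matrix over Z this has rank 4, with invariant factors (1,1,1,1).

The boundary map ∂_2: C_2 → C_1 sends each 2-simplex [p,q,r] to [q,r] − [p,r] + [p,q]. For instance
  ∂[1,2,5] = [2,5] − [1,5] + [1,2],
  ∂[2,3,5] = [3,5] − [2,5] + [2,3].
As a 10×10 matrix over Z this has rank 6, with invariant factors (1,1,1,1,1,1).

Boundary ∂_3: C_3 → C_2 sends each 3-simplex σ to the alternating sum Σ_i (−1)^i (σ with its i-th vertex removed). For instance
  ∂[1,2,4,5] = [2,4,5] − [1,4,5] + [1,2,5] − [1,2,4],
  ∂[1,2,3,5] = [2,3,5] − [1,3,5] + [1,2,5] − [1,2,3].
As a 10×5 matrix over Z this has rank 4, with invariant factors (1,1,1,1).

Computing H_k = (kernel of ∂_k) / (image of ∂_{k+1}):

  H_0: rank C_0 − rank ∂_1 = 5 − 4 = 1, and the invariant factors of ∂_1 are all 1, so H_0 = Z.
  H_1: rank ker ∂_1 − rank ∂_2 = (10 − 4) − 6 = 0, and the invariant factors of ∂_2 are all 1, so H_1 = 0.
  H_2: rank ker ∂_2 − rank ∂_3 = (10 − 6) − 4 = 0, and the invariant factors of ∂_3 are all 1, so H_2 = 0.
  H_3: rank ker ∂_3 − rank ∂_4 = (5 − 4) − 0 = 1, and there is no ∂_4, so H_3 = Z.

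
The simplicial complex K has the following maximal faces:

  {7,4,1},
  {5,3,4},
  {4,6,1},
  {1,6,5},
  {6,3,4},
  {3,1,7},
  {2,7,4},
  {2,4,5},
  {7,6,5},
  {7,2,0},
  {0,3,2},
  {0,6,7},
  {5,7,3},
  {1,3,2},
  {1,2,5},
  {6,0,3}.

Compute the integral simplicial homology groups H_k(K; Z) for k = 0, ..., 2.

H_0 ≅ Z,  H_1 ≅ Z^2,  H_2 ≅ Z.

Fix the vertex order 0 < 1 < 2 < 3 < 4 < 5 < 6 < 7 and write every simplex with vertices in increasing order. Then dim K = 2 and the simplices of K are:

  0-simplices (8): [0], [1], [2], [3], [4], [5], [6], [7]
  1-simplices (24): (24 of them)
  2-simplices (16): [0,2,3], [0,2,7], [0,3,6], [0,6,7], [1,2,3], [1,2,5], [1,3,7], [1,4,6], [1,4,7], [1,5,6], [2,4,5], [2,4,7], [3,4,5], [3,4,6], [3,5,7], [5,6,7]

so the chain groups are C_0 ≅ Z^8, C_1 ≅ Z^24, C_2 ≅ Z^16.

The boundary map ∂_1: C_1 → C_0 sends each edge [p,q] (with p < q) to q − p. For instance
  ∂[2,7] = [7] − [2].
This gives a 8×24 integer matrix of rank 7; reducing to Smith normal form yields diagonal entries (1,1,1,1,1,1,1).

Boundary ∂_2: C_2 → C_1 acts by ∂[p,q,r] = [q,r] − [p,r] + [p,q]. For instance
  ∂[0,2,3] = [2,3] − [0,3] + [0,2],
  ∂[3,4,5] = [4,5] − [3,5] + [3,4].
The resulting 24×16 matrix has rank 15, and its Smith normal form has invariant factors (1,1,1,1,1,1,1,1,1,1,1,1,1,1,1).

Reading off H_k = ker ∂_k / im ∂_{k+1}:

  H_0: rank C_0 − rank ∂_1 = 8 − 7 = 1, and the invariant factors of ∂_1 are all 1, so H_0 ≅ Z.
  H_1: rank ker ∂_1 − rank ∂_2 = (24 − 7) − 15 = 2, and the invariant factors of ∂_2 are all 1, so H_1 ≅ Z^2.
  H_2: rank ker ∂_2 − rank ∂_3 = (16 − 15) − 0 = 1, and there is no ∂_3, so H_2 ≅ Z.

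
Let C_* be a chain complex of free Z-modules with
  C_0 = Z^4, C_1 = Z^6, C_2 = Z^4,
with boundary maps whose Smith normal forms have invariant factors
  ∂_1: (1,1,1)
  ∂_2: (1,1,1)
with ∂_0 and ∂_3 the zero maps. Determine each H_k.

H_0: b_0 = 4 − 0 − 3 = 1; torsion from ∂_1 factors > 1: none. So H_0 = Z.
H_1: b_1 = 6 − 3 − 3 = 0; torsion from ∂_2 factors > 1: none. So H_1 = 0.
H_2: b_2 = 4 − 3 − 0 = 1; torsion from ∂_3 factors > 1: none. So H_2 = Z.

H_0 = Z,  H_1 = 0,  H_2 = Z.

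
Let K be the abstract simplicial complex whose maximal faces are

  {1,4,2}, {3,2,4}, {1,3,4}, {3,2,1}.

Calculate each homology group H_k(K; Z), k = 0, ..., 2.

Fix the vertex order 1 < 2 < 3 < 4 and write every simplex with vertices in increasing order. Then dim K = 2 and the simplices of K are:

  0-simplices (4): [1], [2], [3], [4]
  1-simplices (6): [1,2], [1,3], [1,4], [2,3], [2,4], [3,4]
  2-simplices (4): [1,2,3], [1,2,4], [1,3,4], [2,3,4]

Hence C_0 ≅ Z^4, C_1 ≅ Z^6, C_2 ≅ Z^4.

Boundary ∂_1: C_1 → C_0 maps an edge to its endpoints' difference, ∂[p,q] = q − p.
This gives a 4×6 integer matrix of rank 3; reducing to Smith normal form yields diagonal entries (1,1,1).

Boundary ∂_2: C_2 → C_1 acts by ∂[p,q,r] = [q,r] − [p,r] + [p,q]. For instance
  ∂[1,2,3] = [2,3] − [1,3] + [1,2],
  ∂[1,2,4] = [2,4] − [1,4] + [1,2].
The resulting 6×4 matrix has rank 3, and its Smith normal form has invariant factors (1,1,1).

Reading off H_k = ker ∂_k / im ∂_{k+1}:

  H_0: rank C_0 − rank ∂_1 = 4 − 3 = 1, and the invariant factors of ∂_1 are all 1, so H_0 ≅ Z.
  H_1: rank ker ∂_1 − rank ∂_2 = (6 − 3) − 3 = 0, and the invariant factors of ∂_2 are all 1, so H_1 ≅ 0.
  H_2: rank ker ∂_2 − rank ∂_3 = (4 − 3) − 0 = 1, and there is no ∂_3, so H_2 ≅ Z.

As a check, the Euler characteristic is 4 − 6 + 4 = 2, which agrees with 1 − 0 + 1 = 2.

H_0 = Z,  H_1 = 0,  H_2 = Z.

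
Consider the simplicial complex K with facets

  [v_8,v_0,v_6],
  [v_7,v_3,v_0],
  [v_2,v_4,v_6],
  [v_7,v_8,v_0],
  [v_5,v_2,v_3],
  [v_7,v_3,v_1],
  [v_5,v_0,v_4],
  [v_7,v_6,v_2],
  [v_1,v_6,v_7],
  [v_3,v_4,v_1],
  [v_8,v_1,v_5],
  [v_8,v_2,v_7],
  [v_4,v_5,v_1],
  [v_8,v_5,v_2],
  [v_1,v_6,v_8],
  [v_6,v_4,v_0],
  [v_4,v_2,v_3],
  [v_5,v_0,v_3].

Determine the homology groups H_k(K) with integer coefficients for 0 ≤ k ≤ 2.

Take the total order v_0 < v_1 < v_2 < v_3 < v_4 < v_5 < v_6 < v_7 < v_8 on the vertex set. Then K (dimension 2) consists of the simplices:

  0-simplices (9): [v_0], [v_1], [v_2], [v_3], [v_4], [v_5], [v_6], [v_7], [v_8]
  1-simplices (27): (27 of them)
  2-simplices (18): (18 of them)

Hence C_0 ≅ Z^9, C_1 ≅ Z^27, C_2 ≅ Z^18.

∂_1: C_1 → C_0 is given by ∂[p,q] = [q] − [p]. For instance
  ∂[v_1,v_5] = [v_5] − [v_1].
The 9×27 boundary matrix has rank 8 and Smith normal form diag(1,1,1,1,1,1,1,1).

The boundary map ∂_2: C_2 → C_1 maps a triangle to the signed sum of its edges. For instance
  ∂[v_1,v_5,v_8] = [v_5,v_8] − [v_1,v_8] + [v_1,v_5],
  ∂[v_2,v_3,v_4] = [v_3,v_4] − [v_2,v_4] + [v_2,v_3].
The 27×18 boundary matrix has rank 18 and Smith normal form diag(1,1,1,1,1,1,1,1,1,1,1,1,1,1,1,1,1,2).

Reading off H_k = ker ∂_k / im ∂_{k+1}:

  H_0: rank C_0 − rank ∂_1 = 9 − 8 = 1, and the invariant factors of ∂_1 are all 1, so H_0 ≅ Z.
  H_1: rank ker ∂_1 − rank ∂_2 = (27 − 8) − 18 = 1, and ∂_2 has invariant factor 2 > 1, so H_1 ≅ Z × Z/2.
  H_2: rank ker ∂_2 − rank ∂_3 = (18 − 18) − 0 = 0, and there is no ∂_3, so H_2 ≅ 0.

As a check, the Euler characteristic is 9 − 27 + 18 = 0, which agrees with 1 − 1 + 0 = 0.

H_0 ≅ Z,  H_1 ≅ Z × Z/2,  H_2 = 0.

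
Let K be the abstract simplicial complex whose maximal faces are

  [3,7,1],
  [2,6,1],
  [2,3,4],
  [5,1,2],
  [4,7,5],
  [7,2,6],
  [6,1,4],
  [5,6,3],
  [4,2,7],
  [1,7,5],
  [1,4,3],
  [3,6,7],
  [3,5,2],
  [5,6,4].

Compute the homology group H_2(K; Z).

Order the vertices as 1 < 2 < 3 < 4 < 5 < 6 < 7. Listing each simplex with vertices in this order, K has dimension 2 with simplices:

  0-simplices (7): [1], [2], [3], [4], [5], [6], [7]
  1-simplices (21): [1,2], [1,3], [1,4], [1,5], [1,6], [1,7], [2,3], [2,4], [2,5], [2,6], [2,7], [3,4], [3,5], [3,6], [3,7], [4,5], [4,6], [4,7], [5,6], [5,7], [6,7]
  2-simplices (14): [1,2,5], [1,2,6], [1,3,4], [1,3,7], [1,4,6], [1,5,7], [2,3,4], [2,3,5], [2,4,7], [2,6,7], [3,5,6], [3,6,7], [4,5,6], [4,5,7]

so the chain groups are C_0 ≅ Z^7, C_1 ≅ Z^21, C_2 ≅ Z^14.

The boundary map ∂_1: C_1 → C_0 is given by ∂[p,q] = [q] − [p]. For instance
  ∂[5,7] = [7] − [5].
The 7×21 boundary matrix has rank 6 and Smith normal form diag(1,1,1,1,1,1).

Boundary ∂_2: C_2 → C_1 acts by ∂[p,q,r] = [q,r] − [p,r] + [p,q]. For instance
  ∂[1,3,4] = [3,4] − [1,4] + [1,3],
  ∂[1,4,6] = [4,6] − [1,6] + [1,4].
This gives a 21×14 integer matrix of rank 13; reducing to Smith normal form yields diagonal entries (1,1,1,1,1,1,1,1,1,1,1,1,1).

Now H_k = ker ∂_k / im ∂_{k+1}, so:

  H_2: rank ker ∂_2 − rank ∂_3 = (14 − 13) − 0 = 1, and there is no ∂_3, so H_2 ≅ Z.

H_2 = Z.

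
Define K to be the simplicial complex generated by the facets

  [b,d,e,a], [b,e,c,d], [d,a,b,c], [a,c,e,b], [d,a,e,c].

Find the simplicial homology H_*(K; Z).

K has 5 vertices, 10 edges, 10 triangles, 5 3-simplices.
rank ∂_0 = 0, rank ∂_1 = 4 ⇒ b_0 = 5 − 0 − 4 = 1; all invariant factors of ∂_1 are 1 so no torsion. So H_0 = Z.
rank ∂_1 = 4, rank ∂_2 = 6 ⇒ b_1 = 10 − 4 − 6 = 0; all invariant factors of ∂_2 are 1 so no torsion. So H_1 = 0.
rank ∂_2 = 6, rank ∂_3 = 4 ⇒ b_2 = 10 − 6 − 4 = 0; all invariant factors of ∂_3 are 1 so no torsion. So H_2 = 0.
rank ∂_3 = 4, rank ∂_4 = 0 ⇒ b_3 = 5 − 4 − 0 = 1. So H_3 = Z.

H_0 ≅ Z,  H_1 = 0,  H_2 = 0,  H_3 ≅ Z.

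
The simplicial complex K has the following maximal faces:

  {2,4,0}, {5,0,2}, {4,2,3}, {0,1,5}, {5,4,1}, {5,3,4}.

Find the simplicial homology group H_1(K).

H_1 = Z.

Order the vertices as 0 < 1 < 2 < 3 < 4 < 5. Listing each simplex with vertices in this order, K has dimension 2 with simplices:

  0-simplices (6): [0], [1], [2], [3], [4], [5]
  1-simplices (12): [0,1], [0,2], [0,4], [0,5], [1,4], [1,5], [2,3], [2,4], [2,5], [3,4], [3,5], [4,5]
  2-simplices (6): [0,1,5], [0,2,4], [0,2,5], [1,4,5], [2,3,4], [3,4,5]

so the chain groups are C_0 ≅ Z^6, C_1 ≅ Z^12, C_2 ≅ Z^6.

Boundary ∂_1: C_1 → C_0 is given by ∂[p,q] = [q] − [p].
This gives a 6×12 integer matrix of rank 5; reducing to Smith normal form yields diagonal entries (1,1,1,1,1).

∂_2: C_2 → C_1 acts by ∂[p,q,r] = [q,r] − [p,r] + [p,q]. For instance
  ∂[2,3,4] = [3,4] − [2,4] + [2,3],
  ∂[0,2,4] = [2,4] − [0,4] + [0,2].
The 12×6 boundary matrix has rank 6 and Smith normal form diag(1,1,1,1,1,1).

Reading off H_k = ker ∂_k / im ∂_{k+1}:

  H_1: rank ker ∂_1 − rank ∂_2 = (12 − 5) − 6 = 1, and the invariant factors of ∂_2 are all 1, so H_1 = Z.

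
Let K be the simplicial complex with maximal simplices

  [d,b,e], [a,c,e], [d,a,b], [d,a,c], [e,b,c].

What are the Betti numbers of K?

b_0 = 1, b_1 = 1, b_2 = 0.

K has 5 vertices, 10 edges, 5 triangles.
rank ∂_0 = 0, rank ∂_1 = 4 ⇒ b_0 = 5 − 0 − 4 = 1; all invariant factors of ∂_1 are 1 so no torsion. So H_0 ≅ Z.
rank ∂_1 = 4, rank ∂_2 = 5 ⇒ b_1 = 10 − 4 − 5 = 1; all invariant factors of ∂_2 are 1 so no torsion. So H_1 ≅ Z.
rank ∂_2 = 5, rank ∂_3 = 0 ⇒ b_2 = 5 − 5 − 0 = 0. So H_2 ≅ 0.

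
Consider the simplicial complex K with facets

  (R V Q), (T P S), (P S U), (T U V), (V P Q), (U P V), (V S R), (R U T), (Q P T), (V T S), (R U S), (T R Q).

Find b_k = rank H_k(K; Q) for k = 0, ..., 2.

b_0 = 1, b_1 = 0, b_2 = 0.

Order the vertices as P < Q < R < S < T < U < V. Listing each simplex with vertices in this order, K has dimension 2 with simplices:

  0-simplices (7): P, Q, R, S, T, U, V
  1-simplices (18): PQ, PS, PT, PU, PV, QR, QT, QV, RS, RT, RU, RV, ST, SU, SV, TU, TV, UV
  2-simplices (12): PQT, PQV, PST, PSU, PUV, QRT, QRV, RSU, RSV, RTU, STV, TUV

Hence C_0 ≅ Z^7, C_1 ≅ Z^18, C_2 ≅ Z^12.

∂_1: C_1 → C_0 sends each edge [p,q] (with p < q) to q − p.
This gives a 7×18 integer matrix of rank 6; reducing to Smith normal form yields diagonal entries (1,1,1,1,1,1).

∂_2: C_2 → C_1 acts by ∂[p,q,r] = [q,r] − [p,r] + [p,q]. For instance
  ∂QRV = RV − QV + QR,
  ∂PUV = UV − PV + PU.
This gives a 18×12 integer matrix of rank 12; reducing to Smith normal form yields diagonal entries (1,1,1,1,1,1,1,1,1,1,1,2).

Computing H_k = (kernel of ∂_k) / (image of ∂_{k+1}):

  H_0: rank C_0 − rank ∂_1 = 7 − 6 = 1, and the invariant factors of ∂_1 are all 1, so H_0 ≅ Z.
  H_1: rank ker ∂_1 − rank ∂_2 = (18 − 6) − 12 = 0, and ∂_2 has invariant factor 2 > 1, so H_1 ≅ Z/2.
  H_2: rank ker ∂_2 − rank ∂_3 = (12 − 12) − 0 = 0, and there is no ∂_3, so H_2 ≅ 0.

(K is a triangulation of the real projective plane RP^2.)

Hence the Betti numbers are b_0 = 1, b_1 = 0, b_2 = 0.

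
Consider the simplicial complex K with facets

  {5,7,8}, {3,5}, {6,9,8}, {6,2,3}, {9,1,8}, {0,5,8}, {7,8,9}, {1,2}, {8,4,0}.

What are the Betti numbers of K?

Take the total order 0 < 1 < 2 < 3 < 4 < 5 < 6 < 7 < 8 < 9 on the vertex set. Then K (dimension 2) consists of the simplices:

  0-simplices (10): [0], [1], [2], [3], [4], [5], [6], [7], [8], [9]
  1-simplices (18): [0,4], [0,5], [0,8], [1,2], [1,8], [1,9], [2,3], [2,6], [3,5], [3,6], [4,8], [5,7], [5,8], [6,8], [6,9], [7,8], [7,9], [8,9]
  2-simplices (7): [0,4,8], [0,5,8], [1,8,9], [2,3,6], [5,7,8], [6,8,9], [7,8,9]

so the chain groups are C_0 ≅ Z^10, C_1 ≅ Z^18, C_2 ≅ Z^7.

The boundary map ∂_1: C_1 → C_0 maps an edge to its endpoints' difference, ∂[p,q] = q − p.
The resulting 10×18 matrix has rank 9, and its Smith normal form has invariant factors (1,1,1,1,1,1,1,1,1).

The boundary map ∂_2: C_2 → C_1 maps a triangle to the signed sum of its edges. For instance
  ∂[7,8,9] = [8,9] − [7,9] + [7,8],
  ∂[6,8,9] = [8,9] − [6,9] + [6,8].
This gives a 18×7 integer matrix of rank 7; reducing to Smith normal form yields diagonal entries (1,1,1,1,1,1,1).

Computing H_k = (kernel of ∂_k) / (image of ∂_{k+1}):

  H_0: rank C_0 − rank ∂_1 = 10 − 9 = 1, and the invariant factors of ∂_1 are all 1, so H_0 = Z.
  H_1: rank ker ∂_1 − rank ∂_2 = (18 − 9) − 7 = 2, and the invariant factors of ∂_2 are all 1, so H_1 = Z^2.
  H_2: rank ker ∂_2 − rank ∂_3 = (7 − 7) − 0 = 0, and there is no ∂_3, so H_2 = 0.

As a check, the Euler characteristic is 10 − 18 + 7 = -1, which agrees with 1 − 2 + 0 = -1.

Hence the Betti numbers are b_0 = 1, b_1 = 2, b_2 = 0.

b_0 = 1, b_1 = 2, b_2 = 0.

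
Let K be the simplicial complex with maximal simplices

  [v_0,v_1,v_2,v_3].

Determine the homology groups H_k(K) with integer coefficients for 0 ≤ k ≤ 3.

H_0 = Z,  H_1 = 0,  H_2 = 0,  H_3 = 0.

K has 4 vertices, 6 edges, 4 triangles, 1 3-simplex.
rank ∂_0 = 0, rank ∂_1 = 3 ⇒ b_0 = 4 − 0 − 3 = 1; all invariant factors of ∂_1 are 1 so no torsion. So H_0 = Z.
rank ∂_1 = 3, rank ∂_2 = 3 ⇒ b_1 = 6 − 3 − 3 = 0; all invariant factors of ∂_2 are 1 so no torsion. So H_1 = 0.
rank ∂_2 = 3, rank ∂_3 = 1 ⇒ b_2 = 4 − 3 − 1 = 0; all invariant factors of ∂_3 are 1 so no torsion. So H_2 = 0.
rank ∂_3 = 1, rank ∂_4 = 0 ⇒ b_3 = 1 − 1 − 0 = 0. So H_3 = 0.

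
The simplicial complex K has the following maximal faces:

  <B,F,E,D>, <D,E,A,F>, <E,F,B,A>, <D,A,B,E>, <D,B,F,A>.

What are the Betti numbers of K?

Take the total order A < B < D < E < F on the vertex set. Then K (dimension 3) consists of the simplices:

  0-simplices (5): A, B, D, E, F
  1-simplices (10): AB, AD, AE, AF, BD, BE, BF, DE, DF, EF
  2-simplices (10): ABD, ABE, ABF, ADE, ADF, AEF, BDE, BDF, BEF, DEF
  3-simplices (5): ABDE, ABDF, ABEF, ADEF, BDEF

so the chain groups are C_0 ≅ Z^5, C_1 ≅ Z^10, C_2 ≅ Z^10, C_3 ≅ Z^5.

Boundary ∂_1: C_1 → C_0 maps an edge to its endpoints' difference, ∂[p,q] = q − p. For instance
  ∂AB = B − A.
As a 5×10 matrix over Z this has rank 4, with invariant factors (1,1,1,1).

∂_2: C_2 → C_1 maps a triangle to the signed sum of its edges. For instance
  ∂ADF = DF − AF + AD,
  ∂ABE = BE − AE + AB.
This gives a 10×10 integer matrix of rank 6; reducing to Smith normal form yields diagonal entries (1,1,1,1,1,1).

∂_3: C_3 → C_2 sends each 3-simplex σ to the alternating sum Σ_i (−1)^i (σ with its i-th vertex removed). For instance
  ∂ABDF = BDF − ADF + ABF − ABD,
  ∂ABDE = BDE − ADE + ABE − ABD.
As a 10×5 matrix over Z this has rank 4, with invariant factors (1,1,1,1).

Now H_k = ker ∂_k / im ∂_{k+1}, so:

  H_0: rank C_0 − rank ∂_1 = 5 − 4 = 1, and the invariant factors of ∂_1 are all 1, so H_0 = Z.
  H_1: rank ker ∂_1 − rank ∂_2 = (10 − 4) − 6 = 0, and the invariant factors of ∂_2 are all 1, so H_1 = 0.
  H_2: rank ker ∂_2 − rank ∂_3 = (10 − 6) − 4 = 0, and the invariant factors of ∂_3 are all 1, so H_2 = 0.
  H_3: rank ker ∂_3 − rank ∂_4 = (5 − 4) − 0 = 1, and there is no ∂_4, so H_3 = Z.

As a check, the Euler characteristic is 5 − 10 + 10 − 5 = 0, which agrees with 1 − 0 + 0 − 1 = 0.

Hence the Betti numbers are b_0 = 1, b_1 = 0, b_2 = 0, b_3 = 1.

b_0 = 1, b_1 = 0, b_2 = 0, b_3 = 1.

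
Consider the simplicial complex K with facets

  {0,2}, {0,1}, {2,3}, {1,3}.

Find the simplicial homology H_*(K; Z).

H_0 ≅ Z,  H_1 ≅ Z.

Take the total order 0 < 1 < 2 < 3 on the vertex set. Then K (dimension 1) consists of the simplices:

  0-simplices (4): [0], [1], [2], [3]
  1-simplices (4): [0,1], [0,2], [1,3], [2,3]

giving chain groups C_0 ≅ Z^4, C_1 ≅ Z^4.

Boundary ∂_1: C_1 → C_0 sends each edge [p,q] (with p < q) to q − p.
The 4×4 boundary matrix has rank 3 and Smith normal form diag(1,1,1).

Reading off H_k = ker ∂_k / im ∂_{k+1}:

  H_0: rank C_0 − rank ∂_1 = 4 − 3 = 1, and the invariant factors of ∂_1 are all 1, so H_0 ≅ Z.
  H_1: rank ker ∂_1 − rank ∂_2 = (4 − 3) − 0 = 1, and there is no ∂_2, so H_1 ≅ Z.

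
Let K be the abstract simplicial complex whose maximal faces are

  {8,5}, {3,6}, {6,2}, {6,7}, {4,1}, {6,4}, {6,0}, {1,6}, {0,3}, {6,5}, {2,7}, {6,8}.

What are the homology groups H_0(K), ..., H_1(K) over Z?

Order the vertices as 0 < 1 < 2 < 3 < 4 < 5 < 6 < 7 < 8. Listing each simplex with vertices in this order, K has dimension 1 with simplices:

  0-simplices (9): [0], [1], [2], [3], [4], [5], [6], [7], [8]
  1-simplices (12): [0,3], [0,6], [1,4], [1,6], [2,6], [2,7], [3,6], [4,6], [5,6], [5,8], [6,7], [6,8]

Hence C_0 ≅ Z^9, C_1 ≅ Z^12.

∂_1: C_1 → C_0 is given by ∂[p,q] = [q] − [p].
The resulting 9×12 matrix has rank 8, and its Smith normal form has invariant factors (1,1,1,1,1,1,1,1).

Now H_k = ker ∂_k / im ∂_{k+1}, so:

  H_0: rank C_0 − rank ∂_1 = 9 − 8 = 1, and the invariant factors of ∂_1 are all 1, so H_0 ≅ Z.
  H_1: rank ker ∂_1 − rank ∂_2 = (12 − 8) − 0 = 4, and there is no ∂_2, so H_1 ≅ Z^4.

(K is a triangulation of a wedge of 4 circles.)

H_0 ≅ Z,  H_1 ≅ Z^4.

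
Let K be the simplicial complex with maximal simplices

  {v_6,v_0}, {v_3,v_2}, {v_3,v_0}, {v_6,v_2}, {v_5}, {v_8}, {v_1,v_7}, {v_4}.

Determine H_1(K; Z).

Order the vertices as v_0 < v_1 < v_2 < v_3 < v_4 < v_5 < v_6 < v_7 < v_8. Listing each simplex with vertices in this order, K has dimension 1 with simplices:

  0-simplices (9): [v_0], [v_1], [v_2], [v_3], [v_4], [v_5], [v_6], [v_7], [v_8]
  1-simplices (5): [v_0,v_3], [v_0,v_6], [v_1,v_7], [v_2,v_3], [v_2,v_6]

Hence C_0 ≅ Z^9, C_1 ≅ Z^5.

Boundary ∂_1: C_1 → C_0 sends each edge [p,q] (with p < q) to q − p.
The 9×5 boundary matrix has rank 4 and Smith normal form diag(1,1,1,1).

Reading off H_k = ker ∂_k / im ∂_{k+1}:

  H_1: rank ker ∂_1 − rank ∂_2 = (5 − 4) − 0 = 1, and there is no ∂_2, so H_1 ≅ Z.

H_1 ≅ Z.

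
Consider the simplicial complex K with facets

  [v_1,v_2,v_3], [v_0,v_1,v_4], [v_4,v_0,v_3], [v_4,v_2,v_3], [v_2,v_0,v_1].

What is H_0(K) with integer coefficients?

Fix the vertex order v_0 < v_1 < v_2 < v_3 < v_4 and write every simplex with vertices in increasing order. Then dim K = 2 and the simplices of K are:

  0-simplices (5): [v_0], [v_1], [v_2], [v_3], [v_4]
  1-simplices (10): [v_0,v_1], [v_0,v_2], [v_0,v_3], [v_0,v_4], [v_1,v_2], [v_1,v_3], [v_1,v_4], [v_2,v_3], [v_2,v_4], [v_3,v_4]
  2-simplices (5): [v_0,v_1,v_2], [v_0,v_1,v_4], [v_0,v_3,v_4], [v_1,v_2,v_3], [v_2,v_3,v_4]

Hence C_0 ≅ Z^5, C_1 ≅ Z^10, C_2 ≅ Z^5.

∂_1: C_1 → C_0 is given by ∂[p,q] = [q] − [p]. For instance
  ∂[v_0,v_4] = [v_4] − [v_0].
The resulting 5×10 matrix has rank 4, and its Smith normal form has invariant factors (1,1,1,1).

The boundary map ∂_2: C_2 → C_1 maps a triangle to the signed sum of its edges. For instance
  ∂[v_1,v_2,v_3] = [v_2,v_3] − [v_1,v_3] + [v_1,v_2],
  ∂[v_0,v_1,v_4] = [v_1,v_4] − [v_0,v_4] + [v_0,v_1].
The resulting 10×5 matrix has rank 5, and its Smith normal form has invariant factors (1,1,1,1,1).

From H_k ≅ ker(∂_k) / im(∂_{k+1}) we obtain:

  H_0: rank C_0 − rank ∂_1 = 5 − 4 = 1, and the invariant factors of ∂_1 are all 1, so H_0 = Z.

H_0 = Z.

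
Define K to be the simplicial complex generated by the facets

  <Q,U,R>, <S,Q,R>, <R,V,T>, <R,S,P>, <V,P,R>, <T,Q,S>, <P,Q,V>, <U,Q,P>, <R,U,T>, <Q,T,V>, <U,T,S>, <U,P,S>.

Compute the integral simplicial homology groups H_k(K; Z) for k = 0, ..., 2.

We work with the vertex ordering P < Q < R < S < T < U < V. The simplices of K, each written with vertices in increasing order, are:

  0-simplices (7): P, Q, R, S, T, U, V
  1-simplices (18): PQ, PR, PS, PU, PV, QR, QS, QT, QU, QV, RS, RT, RU, RV, ST, SU, TU, TV
  2-simplices (12): PQU, PQV, PRS, PRV, PSU, QRS, QRU, QST, QTV, RTU, RTV, STU

so the chain groups are C_0 ≅ Z^7, C_1 ≅ Z^18, C_2 ≅ Z^12.

Boundary ∂_1: C_1 → C_0 maps an edge to its endpoints' difference, ∂[p,q] = q − p.
The 7×18 boundary matrix has rank 6 and Smith normal form diag(1,1,1,1,1,1).

Boundary ∂_2: C_2 → C_1 maps a triangle to the signed sum of its edges. For instance
  ∂PQU = QU − PU + PQ,
  ∂QRU = RU − QU + QR.
This gives a 18×12 integer matrix of rank 12; reducing to Smith normal form yields diagonal entries (1,1,1,1,1,1,1,1,1,1,1,2).

Now H_k = ker ∂_k / im ∂_{k+1}, so:

  H_0: rank C_0 − rank ∂_1 = 7 − 6 = 1, and the invariant factors of ∂_1 are all 1, so H_0 ≅ Z.
  H_1: rank ker ∂_1 − rank ∂_2 = (18 − 6) − 12 = 0, and ∂_2 has invariant factor 2 > 1, so H_1 ≅ Z/2.
  H_2: rank ker ∂_2 − rank ∂_3 = (12 − 12) − 0 = 0, and there is no ∂_3, so H_2 ≅ 0.

As a check, the Euler characteristic is 7 − 18 + 12 = 1, which agrees with 1 − 0 + 0 = 1.

H_0 ≅ Z,  H_1 ≅ Z/2,  H_2 = 0.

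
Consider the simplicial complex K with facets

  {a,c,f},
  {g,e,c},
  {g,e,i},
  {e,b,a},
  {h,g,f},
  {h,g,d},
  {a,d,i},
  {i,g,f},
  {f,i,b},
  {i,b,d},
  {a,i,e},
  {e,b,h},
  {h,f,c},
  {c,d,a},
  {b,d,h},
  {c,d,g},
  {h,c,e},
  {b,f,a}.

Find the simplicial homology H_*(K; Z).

H_0 = Z,  H_1 = Z ⊕ Z/2Z,  H_2 = 0.

K has 9 vertices, 27 edges, 18 triangles.
rank ∂_0 = 0, rank ∂_1 = 8 ⇒ b_0 = 9 − 0 − 8 = 1; all invariant factors of ∂_1 are 1 so no torsion. So H_0 ≅ Z.
rank ∂_1 = 8, rank ∂_2 = 18 ⇒ b_1 = 27 − 8 − 18 = 1; ∂_2 has invariant factor(s) [2] giving torsion. So H_1 ≅ Z ⊕ Z/2Z.
rank ∂_2 = 18, rank ∂_3 = 0 ⇒ b_2 = 18 − 18 − 0 = 0. So H_2 ≅ 0.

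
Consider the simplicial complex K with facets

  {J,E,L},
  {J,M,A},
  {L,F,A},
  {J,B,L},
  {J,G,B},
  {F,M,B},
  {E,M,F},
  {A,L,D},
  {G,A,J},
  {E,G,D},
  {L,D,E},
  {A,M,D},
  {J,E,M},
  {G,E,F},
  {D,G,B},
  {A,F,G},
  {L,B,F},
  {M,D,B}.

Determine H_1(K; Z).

K has 9 vertices, 27 edges, 18 triangles.
rank ∂_1 = 8, rank ∂_2 = 17 ⇒ b_1 = 27 − 8 − 17 = 2; all invariant factors of ∂_2 are 1 so no torsion. So H_1 = Z^2.

H_1 ≅ Z^2.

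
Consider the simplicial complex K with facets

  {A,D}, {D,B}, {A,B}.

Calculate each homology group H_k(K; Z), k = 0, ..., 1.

We work with the vertex ordering A < B < D. The simplices of K, each written with vertices in increasing order, are:

  0-simplices (3): A, B, D
  1-simplices (3): AB, AD, BD

Hence C_0 ≅ Z^3, C_1 ≅ Z^3.

∂_1: C_1 → C_0 maps an edge to its endpoints' difference, ∂[p,q] = q − p. For instance
  ∂BD = D − B.
This gives a 3×3 integer matrix of rank 2; reducing to Smith normal form yields diagonal entries (1,1).

From H_k ≅ ker(∂_k) / im(∂_{k+1}) we obtain:

  H_0: rank C_0 − rank ∂_1 = 3 − 2 = 1, and the invariant factors of ∂_1 are all 1, so H_0 = Z.
  H_1: rank ker ∂_1 − rank ∂_2 = (3 − 2) − 0 = 1, and there is no ∂_2, so H_1 = Z.

As a check, the Euler characteristic is 3 − 3 = 0, which agrees with 1 − 1 = 0.
(K is a triangulation of the circle S^1.)

H_0 = Z,  H_1 = Z.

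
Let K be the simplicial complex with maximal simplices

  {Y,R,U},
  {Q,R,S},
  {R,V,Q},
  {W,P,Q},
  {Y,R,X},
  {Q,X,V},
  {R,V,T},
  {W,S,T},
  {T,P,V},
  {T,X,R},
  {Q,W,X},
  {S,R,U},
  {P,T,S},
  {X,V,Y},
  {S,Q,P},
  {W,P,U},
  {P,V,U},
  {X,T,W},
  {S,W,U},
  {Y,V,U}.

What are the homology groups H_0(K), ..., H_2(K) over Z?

Take the total order P < Q < R < S < T < U < V < W < X < Y on the vertex set. Then K (dimension 2) consists of the simplices:

  0-simplices (10): P, Q, R, S, T, U, V, W, X, Y
  1-simplices (30): PQ, PS, PT, PU, PV, PW, QR, QS, QV, QW, QX, RS, RT, RU, RV, RX, RY, ST, SU, SW, TV, TW, TX, UV, UW, UY, VX, VY, WX, XY
  2-simplices (20): PQS, PQW, PST, PTV, PUV, PUW, QRS, QRV, QVX, QWX, RSU, RTV, RTX, RUY, RXY, STW, SUW, TWX, UVY, VXY

so the chain groups are C_0 ≅ Z^10, C_1 ≅ Z^30, C_2 ≅ Z^20.

Boundary ∂_1: C_1 → C_0 maps an edge to its endpoints' difference, ∂[p,q] = q − p. For instance
  ∂SW = W − S.
As a 10×30 matrix over Z this has rank 9, with invariant factors (1,1,1,1,1,1,1,1,1).

Boundary ∂_2: C_2 → C_1 maps a triangle to the signed sum of its edges. For instance
  ∂RTX = TX − RX + RT,
  ∂QVX = VX − QX + QV.
The resulting 30×20 matrix has rank 20, and its Smith normal form has invariant factors (1,1,1,1,1,1,1,1,1,1,1,1,1,1,1,1,1,1,1,2).

From H_k ≅ ker(∂_k) / im(∂_{k+1}) we obtain:

  H_0: rank C_0 − rank ∂_1 = 10 − 9 = 1, and the invariant factors of ∂_1 are all 1, so H_0 ≅ Z.
  H_1: rank ker ∂_1 − rank ∂_2 = (30 − 9) − 20 = 1, and ∂_2 has invariant factor 2 > 1, so H_1 ≅ Z ⊕ Z/2Z.
  H_2: rank ker ∂_2 − rank ∂_3 = (20 − 20) − 0 = 0, and there is no ∂_3, so H_2 ≅ 0.

As a check, the Euler characteristic is 10 − 30 + 20 = 0, which agrees with 1 − 1 + 0 = 0.

H_0 = Z,  H_1 = Z ⊕ Z/2Z,  H_2 = 0.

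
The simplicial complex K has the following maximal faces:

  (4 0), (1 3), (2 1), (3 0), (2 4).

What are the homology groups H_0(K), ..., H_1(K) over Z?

H_0 = Z,  H_1 = Z.

Order the vertices as 0 < 1 < 2 < 3 < 4. Listing each simplex with vertices in this order, K has dimension 1 with simplices:

  0-simplices (5): [0], [1], [2], [3], [4]
  1-simplices (5): [0,3], [0,4], [1,2], [1,3], [2,4]

giving chain groups C_0 ≅ Z^5, C_1 ≅ Z^5.

The boundary map ∂_1: C_1 → C_0 is given by ∂[p,q] = [q] − [p]. For instance
  ∂[2,4] = [4] − [2].
The resulting 5×5 matrix has rank 4, and its Smith normal form has invariant factors (1,1,1,1).

Computing H_k = (kernel of ∂_k) / (image of ∂_{k+1}):

  H_0: rank C_0 − rank ∂_1 = 5 − 4 = 1, and the invariant factors of ∂_1 are all 1, so H_0 = Z.
  H_1: rank ker ∂_1 − rank ∂_2 = (5 − 4) − 0 = 1, and there is no ∂_2, so H_1 = Z.

(K is a triangulation of the circle S^1.)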